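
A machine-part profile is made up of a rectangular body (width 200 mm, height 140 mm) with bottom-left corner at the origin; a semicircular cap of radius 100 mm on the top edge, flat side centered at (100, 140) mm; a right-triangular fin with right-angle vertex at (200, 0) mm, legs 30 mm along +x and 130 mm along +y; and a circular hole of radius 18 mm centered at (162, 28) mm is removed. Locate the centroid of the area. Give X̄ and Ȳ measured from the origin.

Part | A | x̄ᵢ | ȳᵢ | A·x̄ᵢ | A·ȳᵢ
rectangular body | 28000.00 | 100.00 | 70.00 | 2800000.00 | 1960000.00
semicircular top | 15707.96 | 100.00 | 182.44 | 1570796.33 | 2865781.52
triangular fin | 1950.00 | 210.00 | 43.33 | 409500.00 | 84500.00
hole | -1017.88 | 162.00 | 28.00 | -164895.92 | -28500.53
Σ | 44640.09 |  |  | 4615400.41 | 4881781.00
X̄ = 4615400.41 / 44640.09 = 103.39 mm
Ȳ = 4881781.00 / 44640.09 = 109.36 mm

X̄ = 103.39 mm, Ȳ = 109.36 mm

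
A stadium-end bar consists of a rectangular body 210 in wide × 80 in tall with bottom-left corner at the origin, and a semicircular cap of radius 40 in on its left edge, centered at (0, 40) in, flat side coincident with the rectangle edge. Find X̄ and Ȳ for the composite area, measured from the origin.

rectangular body: A = 210 × 80 = 16800.00, centroid at (105.00, 40.00).
semicircular end: A = ½π·40² = 2513.27, centroid at (-16.98, 40.00).
ΣA = 19313.27 in²
ΣAX̄ = (16800.00)(105.00) + (2513.27)(-16.98) = 1721333.33 in³
ΣAȲ = (16800.00)(40.00) + (2513.27)(40.00) = 772530.96 in³
X̄ = 1721333.33 / 19313.27 = 89.13 in
Ȳ = 772530.96 / 19313.27 = 40.00 in

X̄ = 89.13 in, Ȳ = 40.00 in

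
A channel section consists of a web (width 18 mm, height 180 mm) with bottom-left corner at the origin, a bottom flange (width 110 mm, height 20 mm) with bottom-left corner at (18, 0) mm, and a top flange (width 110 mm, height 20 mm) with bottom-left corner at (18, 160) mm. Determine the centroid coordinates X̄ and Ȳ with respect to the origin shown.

X̄ = 45.86 mm, Ȳ = 90.00 mm

web: A = 18 × 180 = 3240.00, centroid at (9.00, 90.00).
bottom flange: A = 110 × 20 = 2200.00, centroid at (73.00, 10.00).
top flange: A = 110 × 20 = 2200.00, centroid at (73.00, 170.00).
ΣA = 7640.00 mm², ΣAX̄ = 350360.00 mm³, ΣAȲ = 687600.00 mm³.
X̄ = 350360.00/7640.00 = 45.86 mm; Ȳ = 687600.00/7640.00 = 90.00 mm.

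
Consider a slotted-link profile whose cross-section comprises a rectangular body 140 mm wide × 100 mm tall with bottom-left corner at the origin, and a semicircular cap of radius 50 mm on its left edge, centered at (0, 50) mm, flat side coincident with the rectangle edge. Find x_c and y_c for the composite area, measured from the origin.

rectangular body: A = 140 × 100 = 14000.00, centroid at (70.00, 50.00).
semicircular end: A = ½π·50² = 3926.99, centroid at (-21.22, 50.00).
ΣA = 17926.99 mm², ΣAx_c = 896666.67 mm³, ΣAy_c = 896349.54 mm³.
x_c = 896666.67/17926.99 = 50.02 mm; y_c = 896349.54/17926.99 = 50.00 mm.

x_c = 50.02 mm, y_c = 50.00 mm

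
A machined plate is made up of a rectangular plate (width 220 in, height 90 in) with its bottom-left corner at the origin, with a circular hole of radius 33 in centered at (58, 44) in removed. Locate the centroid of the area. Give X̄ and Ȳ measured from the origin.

X̄ = 120.86 in, Ȳ = 45.21 in

plate: A = 220 × 90 = 19800.00, centroid at (110.00, 45.00).
hole: A = −π·33² = -3421.19, centroid at (58.00, 44.00).
ΣA = 16378.81 in²
ΣAX̄ = (19800.00)(110.00) + (-3421.19)(58.00) = 1979570.72 in³
ΣAȲ = (19800.00)(45.00) + (-3421.19)(44.00) = 740467.45 in³
X̄ = 1979570.72 / 16378.81 = 120.86 in
Ȳ = 740467.45 / 16378.81 = 45.21 in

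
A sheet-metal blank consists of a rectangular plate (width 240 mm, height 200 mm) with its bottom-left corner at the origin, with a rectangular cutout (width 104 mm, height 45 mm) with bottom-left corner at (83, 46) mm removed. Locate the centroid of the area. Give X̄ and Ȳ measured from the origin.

X̄ = 118.38 mm, Ȳ = 103.40 mm

plate: A = 240 × 200 = 48000.00, centroid at (120.00, 100.00).
hole: A = −(104 × 45) = -4680.00, centroid at (135.00, 68.50).
ΣA = 43320.00 mm², ΣAX̄ = 5128200.00 mm³, ΣAȲ = 4479420.00 mm³.
X̄ = 5128200.00/43320.00 = 118.38 mm; Ȳ = 4479420.00/43320.00 = 103.40 mm.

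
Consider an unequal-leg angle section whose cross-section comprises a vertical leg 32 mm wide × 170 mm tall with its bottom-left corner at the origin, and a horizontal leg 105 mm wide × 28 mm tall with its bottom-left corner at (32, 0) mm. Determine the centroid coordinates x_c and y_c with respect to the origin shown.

x_c = 40.03 mm, y_c = 60.09 mm

Part | A | x̄ᵢ | ȳᵢ | A·x̄ᵢ | A·ȳᵢ
vertical leg | 5440.00 | 16.00 | 85.00 | 87040.00 | 462400.00
horizontal leg | 2940.00 | 84.50 | 14.00 | 248430.00 | 41160.00
Σ | 8380.00 |  |  | 335470.00 | 503560.00
x_c = 335470.00 / 8380.00 = 40.03 mm
y_c = 503560.00 / 8380.00 = 60.09 mm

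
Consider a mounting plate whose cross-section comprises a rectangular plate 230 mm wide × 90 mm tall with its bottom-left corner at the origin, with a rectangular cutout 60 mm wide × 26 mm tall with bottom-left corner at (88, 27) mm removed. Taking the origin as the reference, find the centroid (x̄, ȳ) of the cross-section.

plate: A = 230 × 90 = 20700.00, centroid at (115.00, 45.00).
hole: A = −(60 × 26) = -1560.00, centroid at (118.00, 40.00).
ΣA = 19140.00 mm², ΣAx̄ = 2196420.00 mm³, ΣAȳ = 869100.00 mm³.
x̄ = 2196420.00/19140.00 = 114.76 mm; ȳ = 869100.00/19140.00 = 45.41 mm.

x̄ = 114.76 mm, ȳ = 45.41 mm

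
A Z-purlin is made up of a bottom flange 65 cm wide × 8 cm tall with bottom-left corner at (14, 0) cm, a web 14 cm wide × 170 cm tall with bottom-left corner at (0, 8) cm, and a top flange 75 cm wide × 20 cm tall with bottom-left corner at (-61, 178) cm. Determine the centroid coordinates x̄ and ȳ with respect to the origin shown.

x̄ = 1.27 cm, ȳ = 114.87 cm

bottom flange: A = 65 × 8 = 520.00, centroid at (46.50, 4.00).
web: A = 14 × 170 = 2380.00, centroid at (7.00, 93.00).
top flange: A = 75 × 20 = 1500.00, centroid at (-23.50, 188.00).
ΣA = 4400.00 cm²
ΣAx̄ = (520.00)(46.50) + (2380.00)(7.00) + (1500.00)(-23.50) = 5590.00 cm³
ΣAȳ = (520.00)(4.00) + (2380.00)(93.00) + (1500.00)(188.00) = 505420.00 cm³
x̄ = 5590.00 / 4400.00 = 1.27 cm
ȳ = 505420.00 / 4400.00 = 114.87 cm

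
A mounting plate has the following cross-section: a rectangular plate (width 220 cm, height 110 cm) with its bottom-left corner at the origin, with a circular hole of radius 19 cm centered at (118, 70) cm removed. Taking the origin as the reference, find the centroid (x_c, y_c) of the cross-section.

x_c = 109.61 cm, y_c = 54.26 cm

Part | A | x̄ᵢ | ȳᵢ | A·x̄ᵢ | A·ȳᵢ
plate | 24200.00 | 110.00 | 55.00 | 2662000.00 | 1331000.00
hole | -1134.11 | 118.00 | 70.00 | -133825.56 | -79388.05
Σ | 23065.89 |  |  | 2528174.44 | 1251611.95
x_c = 2528174.44 / 23065.89 = 109.61 cm
y_c = 1251611.95 / 23065.89 = 54.26 cm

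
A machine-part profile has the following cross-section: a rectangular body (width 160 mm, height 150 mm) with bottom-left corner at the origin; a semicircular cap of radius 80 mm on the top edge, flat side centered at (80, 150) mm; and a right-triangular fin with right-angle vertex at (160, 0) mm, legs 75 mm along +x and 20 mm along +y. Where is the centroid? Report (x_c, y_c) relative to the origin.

rectangular body: A = 160 × 150 = 24000.00, centroid at (80.00, 75.00).
semicircular top: A = ½π·80² = 10053.10, centroid at (80.00, 183.95).
triangular fin: A = ½·75·20 = 750.00, centroid at (185.00, 6.67).
ΣA = 34803.10 mm²
ΣAx_c = (24000.00)(80.00) + (10053.10)(80.00) + (750.00)(185.00) = 2862997.72 mm³
ΣAy_c = (24000.00)(75.00) + (10053.10)(183.95) + (750.00)(6.67) = 3654297.81 mm³
x_c = 2862997.72 / 34803.10 = 82.26 mm
y_c = 3654297.81 / 34803.10 = 105.00 mm

x_c = 82.26 mm, y_c = 105.00 mm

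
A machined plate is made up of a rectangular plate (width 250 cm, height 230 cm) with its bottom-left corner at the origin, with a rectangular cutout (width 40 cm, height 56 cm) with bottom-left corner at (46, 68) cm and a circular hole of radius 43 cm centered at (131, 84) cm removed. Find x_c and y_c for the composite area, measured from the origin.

x_c = 126.97 cm, y_c = 119.50 cm

plate: A = 250 × 230 = 57500.00, centroid at (125.00, 115.00).
hole 1: A = −(40 × 56) = -2240.00, centroid at (66.00, 96.00).
hole 2: A = −π·43² = -5808.80, centroid at (131.00, 84.00).
ΣA = 49451.20 cm²
ΣAx_c = (57500.00)(125.00) + (-2240.00)(66.00) + (-5808.80)(131.00) = 6278706.57 cm³
ΣAy_c = (57500.00)(115.00) + (-2240.00)(96.00) + (-5808.80)(84.00) = 5909520.40 cm³
x_c = 6278706.57 / 49451.20 = 126.97 cm
y_c = 5909520.40 / 49451.20 = 119.50 cm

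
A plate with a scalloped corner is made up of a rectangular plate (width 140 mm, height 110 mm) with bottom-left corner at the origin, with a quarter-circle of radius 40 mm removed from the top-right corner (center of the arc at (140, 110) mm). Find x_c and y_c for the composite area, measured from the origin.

plate: A = 140 × 110 = 15400.00, centroid at (70.00, 55.00).
removed quarter-circle: A = −¼π·40² = -1256.64, centroid at (123.02, 93.02).
ΣA = 14143.36 mm², ΣAx_c = 923404.14 mm³, ΣAy_c = 730103.26 mm³.
x_c = 923404.14/14143.36 = 65.29 mm; y_c = 730103.26/14143.36 = 51.62 mm.

x_c = 65.29 mm, y_c = 51.62 mm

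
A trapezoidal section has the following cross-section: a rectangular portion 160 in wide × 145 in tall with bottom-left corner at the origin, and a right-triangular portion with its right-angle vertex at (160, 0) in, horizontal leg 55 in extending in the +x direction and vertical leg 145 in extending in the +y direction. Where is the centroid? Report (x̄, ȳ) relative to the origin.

Part | A | x̄ᵢ | ȳᵢ | A·x̄ᵢ | A·ȳᵢ
rectangular portion | 23200.00 | 80.00 | 72.50 | 1856000.00 | 1682000.00
triangular portion | 3987.50 | 178.33 | 48.33 | 711104.17 | 192729.17
Σ | 27187.50 |  |  | 2567104.17 | 1874729.17
x̄ = 2567104.17 / 27187.50 = 94.42 in
ȳ = 1874729.17 / 27187.50 = 68.96 in

x̄ = 94.42 in, ȳ = 68.96 in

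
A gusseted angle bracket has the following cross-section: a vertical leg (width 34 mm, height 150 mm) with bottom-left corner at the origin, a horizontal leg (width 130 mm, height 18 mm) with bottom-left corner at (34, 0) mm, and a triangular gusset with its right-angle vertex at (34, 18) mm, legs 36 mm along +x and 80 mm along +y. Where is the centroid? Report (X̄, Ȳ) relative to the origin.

Part | A | x̄ᵢ | ȳᵢ | A·x̄ᵢ | A·ȳᵢ
vertical leg | 5100.00 | 17.00 | 75.00 | 86700.00 | 382500.00
horizontal leg | 2340.00 | 99.00 | 9.00 | 231660.00 | 21060.00
gusset | 1440.00 | 46.00 | 44.67 | 66240.00 | 64320.00
Σ | 8880.00 |  |  | 384600.00 | 467880.00
X̄ = 384600.00 / 8880.00 = 43.31 mm
Ȳ = 467880.00 / 8880.00 = 52.69 mm

X̄ = 43.31 mm, Ȳ = 52.69 mm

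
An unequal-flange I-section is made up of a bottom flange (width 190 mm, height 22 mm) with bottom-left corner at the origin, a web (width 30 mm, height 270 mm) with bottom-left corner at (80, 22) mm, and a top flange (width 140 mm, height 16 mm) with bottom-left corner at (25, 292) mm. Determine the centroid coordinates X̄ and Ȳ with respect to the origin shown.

X̄ = 95.00 mm, Ȳ = 137.03 mm

bottom flange: A = 190 × 22 = 4180.00, centroid at (95.00, 11.00).
web: A = 30 × 270 = 8100.00, centroid at (95.00, 157.00).
top flange: A = 140 × 16 = 2240.00, centroid at (95.00, 300.00).
ΣA = 14520.00 mm², ΣAX̄ = 1379400.00 mm³, ΣAȲ = 1989680.00 mm³.
X̄ = 1379400.00/14520.00 = 95.00 mm; Ȳ = 1989680.00/14520.00 = 137.03 mm.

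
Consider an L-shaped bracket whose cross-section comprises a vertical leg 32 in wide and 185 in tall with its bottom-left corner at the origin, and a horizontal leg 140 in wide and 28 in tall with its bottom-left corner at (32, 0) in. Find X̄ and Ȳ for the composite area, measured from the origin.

Part | A | x̄ᵢ | ȳᵢ | A·x̄ᵢ | A·ȳᵢ
vertical leg | 5920.00 | 16.00 | 92.50 | 94720.00 | 547600.00
horizontal leg | 3920.00 | 102.00 | 14.00 | 399840.00 | 54880.00
Σ | 9840.00 |  |  | 494560.00 | 602480.00
X̄ = 494560.00 / 9840.00 = 50.26 in
Ȳ = 602480.00 / 9840.00 = 61.23 in

X̄ = 50.26 in, Ȳ = 61.23 in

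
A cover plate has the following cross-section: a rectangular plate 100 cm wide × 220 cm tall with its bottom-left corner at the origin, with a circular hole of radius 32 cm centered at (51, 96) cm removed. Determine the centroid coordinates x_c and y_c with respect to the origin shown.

x_c = 49.83 cm, y_c = 112.40 cm

plate: A = 100 × 220 = 22000.00, centroid at (50.00, 110.00).
hole: A = −π·32² = -3216.99, centroid at (51.00, 96.00).
ΣA = 18783.01 cm², ΣAx_c = 935933.47 cm³, ΣAy_c = 2111168.88 cm³.
x_c = 935933.47/18783.01 = 49.83 cm; y_c = 2111168.88/18783.01 = 112.40 cm.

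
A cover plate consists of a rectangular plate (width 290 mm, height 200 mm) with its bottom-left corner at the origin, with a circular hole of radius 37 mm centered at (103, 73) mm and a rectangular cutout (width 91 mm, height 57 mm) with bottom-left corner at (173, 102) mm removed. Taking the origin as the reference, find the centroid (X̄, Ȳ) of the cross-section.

X̄ = 140.86 mm, Ȳ = 99.13 mm

plate: A = 290 × 200 = 58000.00, centroid at (145.00, 100.00).
hole 1: A = −π·37² = -4300.84, centroid at (103.00, 73.00).
hole 2: A = −(91 × 57) = -5187.00, centroid at (218.50, 130.50).
ΣA = 48512.16 mm², ΣAX̄ = 6833653.94 mm³, ΣAȲ = 4809135.15 mm³.
X̄ = 6833653.94/48512.16 = 140.86 mm; Ȳ = 4809135.15/48512.16 = 99.13 mm.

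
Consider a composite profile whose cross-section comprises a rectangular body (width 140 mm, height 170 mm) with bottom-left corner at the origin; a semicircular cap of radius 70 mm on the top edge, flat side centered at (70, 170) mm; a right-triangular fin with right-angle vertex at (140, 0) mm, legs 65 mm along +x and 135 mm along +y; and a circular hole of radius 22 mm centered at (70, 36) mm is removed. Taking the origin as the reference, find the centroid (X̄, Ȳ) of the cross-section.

rectangular body: A = 140 × 170 = 23800.00, centroid at (70.00, 85.00).
semicircular top: A = ½π·70² = 7696.90, centroid at (70.00, 199.71).
triangular fin: A = ½·65·135 = 4387.50, centroid at (161.67, 45.00).
hole: A = −π·22² = -1520.53, centroid at (70.00, 36.00).
ΣA = 34363.87 mm²
ΣAX̄ = (23800.00)(70.00) + (7696.90)(70.00) + (4387.50)(161.67) + (-1520.53)(70.00) = 2807658.48 mm³
ΣAȲ = (23800.00)(85.00) + (7696.90)(199.71) + (4387.50)(45.00) + (-1520.53)(36.00) = 3702838.40 mm³
X̄ = 2807658.48 / 34363.87 = 81.70 mm
Ȳ = 3702838.40 / 34363.87 = 107.75 mm

X̄ = 81.70 mm, Ȳ = 107.75 mm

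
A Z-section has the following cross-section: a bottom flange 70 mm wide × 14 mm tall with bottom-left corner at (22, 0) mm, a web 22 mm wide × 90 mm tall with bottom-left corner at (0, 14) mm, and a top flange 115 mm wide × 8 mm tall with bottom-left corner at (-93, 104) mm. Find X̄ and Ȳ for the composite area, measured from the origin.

Part | A | x̄ᵢ | ȳᵢ | A·x̄ᵢ | A·ȳᵢ
bottom flange | 980.00 | 57.00 | 7.00 | 55860.00 | 6860.00
web | 1980.00 | 11.00 | 59.00 | 21780.00 | 116820.00
top flange | 920.00 | -35.50 | 108.00 | -32660.00 | 99360.00
Σ | 3880.00 |  |  | 44980.00 | 223040.00
X̄ = 44980.00 / 3880.00 = 11.59 mm
Ȳ = 223040.00 / 3880.00 = 57.48 mm

X̄ = 11.59 mm, Ȳ = 57.48 mm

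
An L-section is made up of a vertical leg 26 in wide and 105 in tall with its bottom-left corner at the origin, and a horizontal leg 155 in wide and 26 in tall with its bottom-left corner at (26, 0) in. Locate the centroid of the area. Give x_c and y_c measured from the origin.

Part | A | x̄ᵢ | ȳᵢ | A·x̄ᵢ | A·ȳᵢ
vertical leg | 2730.00 | 13.00 | 52.50 | 35490.00 | 143325.00
horizontal leg | 4030.00 | 103.50 | 13.00 | 417105.00 | 52390.00
Σ | 6760.00 |  |  | 452595.00 | 195715.00
x_c = 452595.00 / 6760.00 = 66.95 in
y_c = 195715.00 / 6760.00 = 28.95 in

x_c = 66.95 in, y_c = 28.95 in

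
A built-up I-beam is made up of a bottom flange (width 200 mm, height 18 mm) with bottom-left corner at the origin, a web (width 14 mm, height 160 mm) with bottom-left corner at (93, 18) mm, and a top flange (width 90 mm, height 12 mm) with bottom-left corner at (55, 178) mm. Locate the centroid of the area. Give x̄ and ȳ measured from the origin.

bottom flange: A = 200 × 18 = 3600.00, centroid at (100.00, 9.00).
web: A = 14 × 160 = 2240.00, centroid at (100.00, 98.00).
top flange: A = 90 × 12 = 1080.00, centroid at (100.00, 184.00).
ΣA = 6920.00 mm², ΣAx̄ = 692000.00 mm³, ΣAȳ = 450640.00 mm³.
x̄ = 692000.00/6920.00 = 100.00 mm; ȳ = 450640.00/6920.00 = 65.12 mm.

x̄ = 100.00 mm, ȳ = 65.12 mm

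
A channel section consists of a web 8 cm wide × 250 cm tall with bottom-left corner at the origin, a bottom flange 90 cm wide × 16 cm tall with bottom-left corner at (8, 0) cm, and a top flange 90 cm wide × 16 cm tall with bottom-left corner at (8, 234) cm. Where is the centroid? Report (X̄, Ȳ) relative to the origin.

X̄ = 32.92 cm, Ȳ = 125.00 cm

web: A = 8 × 250 = 2000.00, centroid at (4.00, 125.00).
bottom flange: A = 90 × 16 = 1440.00, centroid at (53.00, 8.00).
top flange: A = 90 × 16 = 1440.00, centroid at (53.00, 242.00).
ΣA = 4880.00 cm²
ΣAX̄ = (2000.00)(4.00) + (1440.00)(53.00) + (1440.00)(53.00) = 160640.00 cm³
ΣAȲ = (2000.00)(125.00) + (1440.00)(8.00) + (1440.00)(242.00) = 610000.00 cm³
X̄ = 160640.00 / 4880.00 = 32.92 cm
Ȳ = 610000.00 / 4880.00 = 125.00 cm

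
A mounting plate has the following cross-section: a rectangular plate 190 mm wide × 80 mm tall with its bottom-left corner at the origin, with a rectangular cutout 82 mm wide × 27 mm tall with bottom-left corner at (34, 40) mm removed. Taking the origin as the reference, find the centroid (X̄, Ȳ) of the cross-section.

plate: A = 190 × 80 = 15200.00, centroid at (95.00, 40.00).
hole: A = −(82 × 27) = -2214.00, centroid at (75.00, 53.50).
ΣA = 12986.00 mm²
ΣAX̄ = (15200.00)(95.00) + (-2214.00)(75.00) = 1277950.00 mm³
ΣAȲ = (15200.00)(40.00) + (-2214.00)(53.50) = 489551.00 mm³
X̄ = 1277950.00 / 12986.00 = 98.41 mm
Ȳ = 489551.00 / 12986.00 = 37.70 mm

X̄ = 98.41 mm, Ȳ = 37.70 mm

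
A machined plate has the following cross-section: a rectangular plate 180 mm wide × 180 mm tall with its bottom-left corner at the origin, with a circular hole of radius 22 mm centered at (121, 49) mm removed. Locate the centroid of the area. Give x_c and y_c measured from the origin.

Part | A | x̄ᵢ | ȳᵢ | A·x̄ᵢ | A·ȳᵢ
plate | 32400.00 | 90.00 | 90.00 | 2916000.00 | 2916000.00
hole | -1520.53 | 121.00 | 49.00 | -183984.23 | -74506.01
Σ | 30879.47 |  |  | 2732015.77 | 2841493.99
x_c = 2732015.77 / 30879.47 = 88.47 mm
y_c = 2841493.99 / 30879.47 = 92.02 mm

x_c = 88.47 mm, y_c = 92.02 mm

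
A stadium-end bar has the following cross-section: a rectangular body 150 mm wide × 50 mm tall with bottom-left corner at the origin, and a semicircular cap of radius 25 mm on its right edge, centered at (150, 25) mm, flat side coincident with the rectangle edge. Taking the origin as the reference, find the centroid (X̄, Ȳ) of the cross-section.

X̄ = 84.91 mm, Ȳ = 25.00 mm

rectangular body: A = 150 × 50 = 7500.00, centroid at (75.00, 25.00).
semicircular end: A = ½π·25² = 981.75, centroid at (160.61, 25.00).
ΣA = 8481.75 mm²
ΣAX̄ = (7500.00)(75.00) + (981.75)(160.61) = 720178.82 mm³
ΣAȲ = (7500.00)(25.00) + (981.75)(25.00) = 212043.69 mm³
X̄ = 720178.82 / 8481.75 = 84.91 mm
Ȳ = 212043.69 / 8481.75 = 25.00 mm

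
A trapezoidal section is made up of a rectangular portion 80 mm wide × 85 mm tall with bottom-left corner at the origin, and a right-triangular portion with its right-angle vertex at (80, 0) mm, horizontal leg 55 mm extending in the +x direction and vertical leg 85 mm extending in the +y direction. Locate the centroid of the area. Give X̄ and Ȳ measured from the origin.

X̄ = 54.92 mm, Ȳ = 38.88 mm

rectangular portion: A = 80 × 85 = 6800.00, centroid at (40.00, 42.50).
triangular portion: A = ½·55·85 = 2337.50, centroid at (98.33, 28.33).
ΣA = 9137.50 mm²
ΣAX̄ = (6800.00)(40.00) + (2337.50)(98.33) = 501854.17 mm³
ΣAȲ = (6800.00)(42.50) + (2337.50)(28.33) = 355229.17 mm³
X̄ = 501854.17 / 9137.50 = 54.92 mm
Ȳ = 355229.17 / 9137.50 = 38.88 mm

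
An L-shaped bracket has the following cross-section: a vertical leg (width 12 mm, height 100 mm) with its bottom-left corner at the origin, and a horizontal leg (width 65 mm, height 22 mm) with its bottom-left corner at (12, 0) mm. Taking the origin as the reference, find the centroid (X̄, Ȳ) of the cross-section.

X̄ = 26.93 mm, Ȳ = 28.79 mm

vertical leg: A = 12 × 100 = 1200.00, centroid at (6.00, 50.00).
horizontal leg: A = 65 × 22 = 1430.00, centroid at (44.50, 11.00).
ΣA = 2630.00 mm², ΣAX̄ = 70835.00 mm³, ΣAȲ = 75730.00 mm³.
X̄ = 70835.00/2630.00 = 26.93 mm; Ȳ = 75730.00/2630.00 = 28.79 mm.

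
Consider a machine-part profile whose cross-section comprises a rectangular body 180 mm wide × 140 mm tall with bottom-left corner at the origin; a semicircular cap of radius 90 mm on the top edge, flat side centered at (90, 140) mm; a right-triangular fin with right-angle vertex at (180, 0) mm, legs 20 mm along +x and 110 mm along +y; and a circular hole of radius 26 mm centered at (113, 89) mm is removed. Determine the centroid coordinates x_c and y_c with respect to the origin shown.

Part | A | x̄ᵢ | ȳᵢ | A·x̄ᵢ | A·ȳᵢ
rectangular body | 25200.00 | 90.00 | 70.00 | 2268000.00 | 1764000.00
semicircular top | 12723.45 | 90.00 | 178.20 | 1145110.52 | 2267283.03
triangular fin | 1100.00 | 186.67 | 36.67 | 205333.33 | 40333.33
hole | -2123.72 | 113.00 | 89.00 | -239979.98 | -189010.78
Σ | 36899.73 |  |  | 3378463.88 | 3882605.59
x_c = 3378463.88 / 36899.73 = 91.56 mm
y_c = 3882605.59 / 36899.73 = 105.22 mm

x_c = 91.56 mm, y_c = 105.22 mm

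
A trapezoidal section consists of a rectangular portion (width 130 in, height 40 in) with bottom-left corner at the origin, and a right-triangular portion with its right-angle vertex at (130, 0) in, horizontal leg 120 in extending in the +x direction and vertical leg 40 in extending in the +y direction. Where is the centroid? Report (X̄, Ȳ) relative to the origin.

rectangular portion: A = 130 × 40 = 5200.00, centroid at (65.00, 20.00).
triangular portion: A = ½·120·40 = 2400.00, centroid at (170.00, 13.33).
ΣA = 7600.00 in²
ΣAX̄ = (5200.00)(65.00) + (2400.00)(170.00) = 746000.00 in³
ΣAȲ = (5200.00)(20.00) + (2400.00)(13.33) = 136000.00 in³
X̄ = 746000.00 / 7600.00 = 98.16 in
Ȳ = 136000.00 / 7600.00 = 17.89 in

X̄ = 98.16 in, Ȳ = 17.89 in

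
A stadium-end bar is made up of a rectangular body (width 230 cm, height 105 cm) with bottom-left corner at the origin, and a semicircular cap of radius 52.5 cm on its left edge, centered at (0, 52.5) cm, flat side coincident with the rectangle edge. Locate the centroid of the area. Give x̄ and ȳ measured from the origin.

rectangular body: A = 230 × 105 = 24150.00, centroid at (115.00, 52.50).
semicircular end: A = ½π·52.5² = 4329.51, centroid at (-22.28, 52.50).
ΣA = 28479.51 cm², ΣAx̄ = 2680781.25 cm³, ΣAȳ = 1495174.14 cm³.
x̄ = 2680781.25/28479.51 = 94.13 cm; ȳ = 1495174.14/28479.51 = 52.50 cm.

x̄ = 94.13 cm, ȳ = 52.50 cm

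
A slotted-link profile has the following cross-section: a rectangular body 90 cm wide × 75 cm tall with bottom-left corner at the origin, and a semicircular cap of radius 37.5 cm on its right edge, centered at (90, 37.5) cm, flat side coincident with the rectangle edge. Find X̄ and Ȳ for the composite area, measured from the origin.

Part | A | x̄ᵢ | ȳᵢ | A·x̄ᵢ | A·ȳᵢ
rectangular body | 6750.00 | 45.00 | 37.50 | 303750.00 | 253125.00
semicircular end | 2208.93 | 105.92 | 37.50 | 233960.16 | 82834.96
Σ | 8958.93 |  |  | 537710.16 | 335959.96
X̄ = 537710.16 / 8958.93 = 60.02 cm
Ȳ = 335959.96 / 8958.93 = 37.50 cm

X̄ = 60.02 cm, Ȳ = 37.50 cm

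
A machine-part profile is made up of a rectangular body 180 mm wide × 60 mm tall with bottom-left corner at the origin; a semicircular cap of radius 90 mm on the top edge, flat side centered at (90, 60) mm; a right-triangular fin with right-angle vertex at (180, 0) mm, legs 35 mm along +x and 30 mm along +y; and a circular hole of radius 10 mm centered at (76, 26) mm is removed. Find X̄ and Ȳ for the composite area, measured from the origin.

X̄ = 92.43 mm, Ȳ = 66.17 mm

Part | A | x̄ᵢ | ȳᵢ | A·x̄ᵢ | A·ȳᵢ
rectangular body | 10800.00 | 90.00 | 30.00 | 972000.00 | 324000.00
semicircular top | 12723.45 | 90.00 | 98.20 | 1145110.52 | 1249407.01
triangular fin | 525.00 | 191.67 | 10.00 | 100625.00 | 5250.00
hole | -314.16 | 76.00 | 26.00 | -23876.10 | -8168.14
Σ | 23734.29 |  |  | 2193859.42 | 1570488.87
X̄ = 2193859.42 / 23734.29 = 92.43 mm
Ȳ = 1570488.87 / 23734.29 = 66.17 mm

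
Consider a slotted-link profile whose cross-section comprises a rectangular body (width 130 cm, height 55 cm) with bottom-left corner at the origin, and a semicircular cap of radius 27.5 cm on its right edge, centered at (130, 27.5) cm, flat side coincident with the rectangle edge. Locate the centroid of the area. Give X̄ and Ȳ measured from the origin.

X̄ = 75.92 cm, Ȳ = 27.50 cm

Part | A | x̄ᵢ | ȳᵢ | A·x̄ᵢ | A·ȳᵢ
rectangular body | 7150.00 | 65.00 | 27.50 | 464750.00 | 196625.00
semicircular end | 1187.91 | 141.67 | 27.50 | 168293.50 | 32667.65
Σ | 8337.91 |  |  | 633043.50 | 229292.65
X̄ = 633043.50 / 8337.91 = 75.92 cm
Ȳ = 229292.65 / 8337.91 = 27.50 cm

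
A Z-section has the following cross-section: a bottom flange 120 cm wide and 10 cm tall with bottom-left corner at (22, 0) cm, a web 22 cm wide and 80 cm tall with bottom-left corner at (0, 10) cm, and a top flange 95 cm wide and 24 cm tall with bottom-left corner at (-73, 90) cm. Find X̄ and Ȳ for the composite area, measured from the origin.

bottom flange: A = 120 × 10 = 1200.00, centroid at (82.00, 5.00).
web: A = 22 × 80 = 1760.00, centroid at (11.00, 50.00).
top flange: A = 95 × 24 = 2280.00, centroid at (-25.50, 102.00).
ΣA = 5240.00 cm², ΣAX̄ = 59620.00 cm³, ΣAȲ = 326560.00 cm³.
X̄ = 59620.00/5240.00 = 11.38 cm; Ȳ = 326560.00/5240.00 = 62.32 cm.

X̄ = 11.38 cm, Ȳ = 62.32 cm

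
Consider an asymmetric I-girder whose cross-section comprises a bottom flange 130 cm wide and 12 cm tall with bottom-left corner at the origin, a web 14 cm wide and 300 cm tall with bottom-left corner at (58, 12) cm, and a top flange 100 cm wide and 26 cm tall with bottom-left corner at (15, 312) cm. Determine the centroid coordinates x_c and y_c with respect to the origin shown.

bottom flange: A = 130 × 12 = 1560.00, centroid at (65.00, 6.00).
web: A = 14 × 300 = 4200.00, centroid at (65.00, 162.00).
top flange: A = 100 × 26 = 2600.00, centroid at (65.00, 325.00).
ΣA = 8360.00 cm²
ΣAx_c = (1560.00)(65.00) + (4200.00)(65.00) + (2600.00)(65.00) = 543400.00 cm³
ΣAy_c = (1560.00)(6.00) + (4200.00)(162.00) + (2600.00)(325.00) = 1534760.00 cm³
x_c = 543400.00 / 8360.00 = 65.00 cm
y_c = 1534760.00 / 8360.00 = 183.58 cm

x_c = 65.00 cm, y_c = 183.58 cm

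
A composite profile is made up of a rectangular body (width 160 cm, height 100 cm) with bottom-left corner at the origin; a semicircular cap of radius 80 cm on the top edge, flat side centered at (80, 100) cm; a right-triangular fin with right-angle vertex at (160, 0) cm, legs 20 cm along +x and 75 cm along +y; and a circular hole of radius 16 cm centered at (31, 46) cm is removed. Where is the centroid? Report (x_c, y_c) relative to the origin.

x_c = 84.02 cm, y_c = 81.87 cm

rectangular body: A = 160 × 100 = 16000.00, centroid at (80.00, 50.00).
semicircular top: A = ½π·80² = 10053.10, centroid at (80.00, 133.95).
triangular fin: A = ½·20·75 = 750.00, centroid at (166.67, 25.00).
hole: A = −π·16² = -804.25, centroid at (31.00, 46.00).
ΣA = 25998.85 cm², ΣAx_c = 2184316.04 cm³, ΣAy_c = 2128397.59 cm³.
x_c = 2184316.04/25998.85 = 84.02 cm; y_c = 2128397.59/25998.85 = 81.87 cm.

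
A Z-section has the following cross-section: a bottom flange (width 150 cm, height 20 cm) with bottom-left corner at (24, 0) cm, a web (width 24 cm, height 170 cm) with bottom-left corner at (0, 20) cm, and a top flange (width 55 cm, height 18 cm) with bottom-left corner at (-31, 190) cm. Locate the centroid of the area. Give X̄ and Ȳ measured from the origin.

bottom flange: A = 150 × 20 = 3000.00, centroid at (99.00, 10.00).
web: A = 24 × 170 = 4080.00, centroid at (12.00, 105.00).
top flange: A = 55 × 18 = 990.00, centroid at (-3.50, 199.00).
ΣA = 8070.00 cm², ΣAX̄ = 342495.00 cm³, ΣAȲ = 655410.00 cm³.
X̄ = 342495.00/8070.00 = 42.44 cm; Ȳ = 655410.00/8070.00 = 81.22 cm.

X̄ = 42.44 cm, Ȳ = 81.22 cm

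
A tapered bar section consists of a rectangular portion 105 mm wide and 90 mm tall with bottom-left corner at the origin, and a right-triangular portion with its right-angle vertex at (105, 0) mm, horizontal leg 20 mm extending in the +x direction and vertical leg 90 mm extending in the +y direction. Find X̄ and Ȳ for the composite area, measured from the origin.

rectangular portion: A = 105 × 90 = 9450.00, centroid at (52.50, 45.00).
triangular portion: A = ½·20·90 = 900.00, centroid at (111.67, 30.00).
ΣA = 10350.00 mm², ΣAX̄ = 596625.00 mm³, ΣAȲ = 452250.00 mm³.
X̄ = 596625.00/10350.00 = 57.64 mm; Ȳ = 452250.00/10350.00 = 43.70 mm.

X̄ = 57.64 mm, Ȳ = 43.70 mm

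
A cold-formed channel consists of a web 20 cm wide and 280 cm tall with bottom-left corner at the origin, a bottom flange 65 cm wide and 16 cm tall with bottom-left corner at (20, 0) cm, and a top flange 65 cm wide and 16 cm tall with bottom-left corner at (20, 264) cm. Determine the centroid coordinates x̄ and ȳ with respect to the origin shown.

x̄ = 21.51 cm, ȳ = 140.00 cm

web: A = 20 × 280 = 5600.00, centroid at (10.00, 140.00).
bottom flange: A = 65 × 16 = 1040.00, centroid at (52.50, 8.00).
top flange: A = 65 × 16 = 1040.00, centroid at (52.50, 272.00).
ΣA = 7680.00 cm²
ΣAx̄ = (5600.00)(10.00) + (1040.00)(52.50) + (1040.00)(52.50) = 165200.00 cm³
ΣAȳ = (5600.00)(140.00) + (1040.00)(8.00) + (1040.00)(272.00) = 1075200.00 cm³
x̄ = 165200.00 / 7680.00 = 21.51 cm
ȳ = 1075200.00 / 7680.00 = 140.00 cm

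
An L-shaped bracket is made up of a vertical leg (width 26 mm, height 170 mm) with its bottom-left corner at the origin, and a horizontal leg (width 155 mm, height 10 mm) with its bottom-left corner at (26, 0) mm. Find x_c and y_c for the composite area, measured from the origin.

x_c = 36.50 mm, y_c = 64.23 mm

vertical leg: A = 26 × 170 = 4420.00, centroid at (13.00, 85.00).
horizontal leg: A = 155 × 10 = 1550.00, centroid at (103.50, 5.00).
ΣA = 5970.00 mm², ΣAx_c = 217885.00 mm³, ΣAy_c = 383450.00 mm³.
x_c = 217885.00/5970.00 = 36.50 mm; y_c = 383450.00/5970.00 = 64.23 mm.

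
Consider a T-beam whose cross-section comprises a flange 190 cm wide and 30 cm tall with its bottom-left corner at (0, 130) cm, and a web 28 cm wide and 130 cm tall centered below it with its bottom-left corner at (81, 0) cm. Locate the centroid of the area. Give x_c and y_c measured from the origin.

x_c = 95.00 cm, y_c = 113.82 cm

web: A = 28 × 130 = 3640.00, centroid at (95.00, 65.00).
flange: A = 190 × 30 = 5700.00, centroid at (95.00, 145.00).
ΣA = 9340.00 cm², ΣAx_c = 887300.00 cm³, ΣAy_c = 1063100.00 cm³.
x_c = 887300.00/9340.00 = 95.00 cm; y_c = 1063100.00/9340.00 = 113.82 cm.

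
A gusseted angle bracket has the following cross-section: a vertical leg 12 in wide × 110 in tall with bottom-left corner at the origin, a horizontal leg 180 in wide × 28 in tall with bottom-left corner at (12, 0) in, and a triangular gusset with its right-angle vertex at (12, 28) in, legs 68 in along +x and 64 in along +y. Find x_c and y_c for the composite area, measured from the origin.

x_c = 69.99 in, y_c = 29.35 in

vertical leg: A = 12 × 110 = 1320.00, centroid at (6.00, 55.00).
horizontal leg: A = 180 × 28 = 5040.00, centroid at (102.00, 14.00).
gusset: A = ½·68·64 = 2176.00, centroid at (34.67, 49.33).
ΣA = 8536.00 in²
ΣAx_c = (1320.00)(6.00) + (5040.00)(102.00) + (2176.00)(34.67) = 597434.67 in³
ΣAy_c = (1320.00)(55.00) + (5040.00)(14.00) + (2176.00)(49.33) = 250509.33 in³
x_c = 597434.67 / 8536.00 = 69.99 in
y_c = 250509.33 / 8536.00 = 29.35 in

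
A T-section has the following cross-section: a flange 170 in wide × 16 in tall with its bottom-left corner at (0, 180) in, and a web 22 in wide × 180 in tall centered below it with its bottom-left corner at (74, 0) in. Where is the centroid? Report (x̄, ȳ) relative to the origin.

x̄ = 85.00 in, ȳ = 129.90 in

web: A = 22 × 180 = 3960.00, centroid at (85.00, 90.00).
flange: A = 170 × 16 = 2720.00, centroid at (85.00, 188.00).
ΣA = 6680.00 in²
ΣAx̄ = (3960.00)(85.00) + (2720.00)(85.00) = 567800.00 in³
ΣAȳ = (3960.00)(90.00) + (2720.00)(188.00) = 867760.00 in³
x̄ = 567800.00 / 6680.00 = 85.00 in
ȳ = 867760.00 / 6680.00 = 129.90 in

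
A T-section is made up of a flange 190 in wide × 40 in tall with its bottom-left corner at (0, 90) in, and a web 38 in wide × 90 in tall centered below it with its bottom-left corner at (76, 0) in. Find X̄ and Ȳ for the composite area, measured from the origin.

Part | A | x̄ᵢ | ȳᵢ | A·x̄ᵢ | A·ȳᵢ
web | 3420.00 | 95.00 | 45.00 | 324900.00 | 153900.00
flange | 7600.00 | 95.00 | 110.00 | 722000.00 | 836000.00
Σ | 11020.00 |  |  | 1046900.00 | 989900.00
X̄ = 1046900.00 / 11020.00 = 95.00 in
Ȳ = 989900.00 / 11020.00 = 89.83 in

X̄ = 95.00 in, Ȳ = 89.83 in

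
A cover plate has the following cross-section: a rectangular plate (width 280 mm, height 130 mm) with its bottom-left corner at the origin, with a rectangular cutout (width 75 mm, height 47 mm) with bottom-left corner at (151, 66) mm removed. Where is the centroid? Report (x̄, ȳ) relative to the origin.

Part | A | x̄ᵢ | ȳᵢ | A·x̄ᵢ | A·ȳᵢ
plate | 36400.00 | 140.00 | 65.00 | 5096000.00 | 2366000.00
hole | -3525.00 | 188.50 | 89.50 | -664462.50 | -315487.50
Σ | 32875.00 |  |  | 4431537.50 | 2050512.50
x̄ = 4431537.50 / 32875.00 = 134.80 mm
ȳ = 2050512.50 / 32875.00 = 62.37 mm

x̄ = 134.80 mm, ȳ = 62.37 mm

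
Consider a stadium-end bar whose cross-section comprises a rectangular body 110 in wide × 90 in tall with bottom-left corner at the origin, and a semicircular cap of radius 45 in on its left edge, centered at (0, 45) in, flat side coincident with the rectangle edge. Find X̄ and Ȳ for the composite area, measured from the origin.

rectangular body: A = 110 × 90 = 9900.00, centroid at (55.00, 45.00).
semicircular end: A = ½π·45² = 3180.86, centroid at (-19.10, 45.00).
ΣA = 13080.86 in², ΣAX̄ = 483750.00 in³, ΣAȲ = 588638.82 in³.
X̄ = 483750.00/13080.86 = 36.98 in; Ȳ = 588638.82/13080.86 = 45.00 in.

X̄ = 36.98 in, Ȳ = 45.00 in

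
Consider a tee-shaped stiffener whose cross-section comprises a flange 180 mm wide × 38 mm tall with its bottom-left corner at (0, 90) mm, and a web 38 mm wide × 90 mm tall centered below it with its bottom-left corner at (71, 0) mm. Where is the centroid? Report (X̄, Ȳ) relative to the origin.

X̄ = 90.00 mm, Ȳ = 87.67 mm

Part | A | x̄ᵢ | ȳᵢ | A·x̄ᵢ | A·ȳᵢ
web | 3420.00 | 90.00 | 45.00 | 307800.00 | 153900.00
flange | 6840.00 | 90.00 | 109.00 | 615600.00 | 745560.00
Σ | 10260.00 |  |  | 923400.00 | 899460.00
X̄ = 923400.00 / 10260.00 = 90.00 mm
Ȳ = 899460.00 / 10260.00 = 87.67 mm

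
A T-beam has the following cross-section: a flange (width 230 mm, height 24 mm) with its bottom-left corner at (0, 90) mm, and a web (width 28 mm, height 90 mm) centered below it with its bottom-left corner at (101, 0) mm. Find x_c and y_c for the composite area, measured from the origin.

x_c = 115.00 mm, y_c = 84.13 mm

web: A = 28 × 90 = 2520.00, centroid at (115.00, 45.00).
flange: A = 230 × 24 = 5520.00, centroid at (115.00, 102.00).
ΣA = 8040.00 mm²
ΣAx_c = (2520.00)(115.00) + (5520.00)(115.00) = 924600.00 mm³
ΣAy_c = (2520.00)(45.00) + (5520.00)(102.00) = 676440.00 mm³
x_c = 924600.00 / 8040.00 = 115.00 mm
y_c = 676440.00 / 8040.00 = 84.13 mm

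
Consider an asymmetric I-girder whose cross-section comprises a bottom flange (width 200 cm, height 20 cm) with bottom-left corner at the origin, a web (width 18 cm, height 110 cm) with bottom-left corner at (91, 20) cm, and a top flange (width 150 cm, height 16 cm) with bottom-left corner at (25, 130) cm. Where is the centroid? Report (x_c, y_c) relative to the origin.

bottom flange: A = 200 × 20 = 4000.00, centroid at (100.00, 10.00).
web: A = 18 × 110 = 1980.00, centroid at (100.00, 75.00).
top flange: A = 150 × 16 = 2400.00, centroid at (100.00, 138.00).
ΣA = 8380.00 cm²
ΣAx_c = (4000.00)(100.00) + (1980.00)(100.00) + (2400.00)(100.00) = 838000.00 cm³
ΣAy_c = (4000.00)(10.00) + (1980.00)(75.00) + (2400.00)(138.00) = 519700.00 cm³
x_c = 838000.00 / 8380.00 = 100.00 cm
y_c = 519700.00 / 8380.00 = 62.02 cm

x_c = 100.00 cm, y_c = 62.02 cm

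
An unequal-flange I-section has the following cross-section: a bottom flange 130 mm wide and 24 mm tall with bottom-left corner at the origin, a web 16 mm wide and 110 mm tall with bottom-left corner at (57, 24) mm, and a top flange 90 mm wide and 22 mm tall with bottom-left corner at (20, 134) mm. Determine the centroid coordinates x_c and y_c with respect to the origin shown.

bottom flange: A = 130 × 24 = 3120.00, centroid at (65.00, 12.00).
web: A = 16 × 110 = 1760.00, centroid at (65.00, 79.00).
top flange: A = 90 × 22 = 1980.00, centroid at (65.00, 145.00).
ΣA = 6860.00 mm², ΣAx_c = 445900.00 mm³, ΣAy_c = 463580.00 mm³.
x_c = 445900.00/6860.00 = 65.00 mm; y_c = 463580.00/6860.00 = 67.58 mm.

x_c = 65.00 mm, y_c = 67.58 mm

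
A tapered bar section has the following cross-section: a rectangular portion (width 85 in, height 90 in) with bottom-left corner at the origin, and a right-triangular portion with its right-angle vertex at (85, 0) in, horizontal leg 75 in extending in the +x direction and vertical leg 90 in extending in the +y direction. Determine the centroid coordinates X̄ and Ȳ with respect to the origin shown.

X̄ = 63.16 in, Ȳ = 40.41 in

Part | A | x̄ᵢ | ȳᵢ | A·x̄ᵢ | A·ȳᵢ
rectangular portion | 7650.00 | 42.50 | 45.00 | 325125.00 | 344250.00
triangular portion | 3375.00 | 110.00 | 30.00 | 371250.00 | 101250.00
Σ | 11025.00 |  |  | 696375.00 | 445500.00
X̄ = 696375.00 / 11025.00 = 63.16 in
Ȳ = 445500.00 / 11025.00 = 40.41 in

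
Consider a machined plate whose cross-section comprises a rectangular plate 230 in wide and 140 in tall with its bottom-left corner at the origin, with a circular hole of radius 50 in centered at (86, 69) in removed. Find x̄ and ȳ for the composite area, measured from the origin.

x̄ = 124.36 in, ȳ = 70.32 in

plate: A = 230 × 140 = 32200.00, centroid at (115.00, 70.00).
hole: A = −π·50² = -7853.98, centroid at (86.00, 69.00).
ΣA = 24346.02 in², ΣAx̄ = 3027557.58 in³, ΣAȳ = 1712075.27 in³.
x̄ = 3027557.58/24346.02 = 124.36 in; ȳ = 1712075.27/24346.02 = 70.32 in.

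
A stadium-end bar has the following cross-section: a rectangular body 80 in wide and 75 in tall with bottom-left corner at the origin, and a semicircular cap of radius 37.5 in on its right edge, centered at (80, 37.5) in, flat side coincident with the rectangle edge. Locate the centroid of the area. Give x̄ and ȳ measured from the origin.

x̄ = 55.05 in, ȳ = 37.50 in

rectangular body: A = 80 × 75 = 6000.00, centroid at (40.00, 37.50).
semicircular end: A = ½π·37.5² = 2208.93, centroid at (95.92, 37.50).
ΣA = 8208.93 in²
ΣAx̄ = (6000.00)(40.00) + (2208.93)(95.92) = 451870.84 in³
ΣAȳ = (6000.00)(37.50) + (2208.93)(37.50) = 307834.96 in³
x̄ = 451870.84 / 8208.93 = 55.05 in
ȳ = 307834.96 / 8208.93 = 37.50 in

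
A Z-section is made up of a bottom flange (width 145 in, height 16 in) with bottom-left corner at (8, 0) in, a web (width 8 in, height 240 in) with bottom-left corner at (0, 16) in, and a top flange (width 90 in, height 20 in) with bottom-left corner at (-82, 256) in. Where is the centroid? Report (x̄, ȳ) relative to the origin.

x̄ = 21.17 in, ȳ = 125.58 in

bottom flange: A = 145 × 16 = 2320.00, centroid at (80.50, 8.00).
web: A = 8 × 240 = 1920.00, centroid at (4.00, 136.00).
top flange: A = 90 × 20 = 1800.00, centroid at (-37.00, 266.00).
ΣA = 6040.00 in²
ΣAx̄ = (2320.00)(80.50) + (1920.00)(4.00) + (1800.00)(-37.00) = 127840.00 in³
ΣAȳ = (2320.00)(8.00) + (1920.00)(136.00) + (1800.00)(266.00) = 758480.00 in³
x̄ = 127840.00 / 6040.00 = 21.17 in
ȳ = 758480.00 / 6040.00 = 125.58 in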